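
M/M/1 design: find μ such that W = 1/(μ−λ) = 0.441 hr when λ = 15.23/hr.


W = 1/(μ−λ) ⇒ μ − λ = 1/W = 1/0.441 = 2.2676
μ = λ + 1/W = 15.23 + 2.2676 = 17.4976 per hr

Final: 17.4976 /hr


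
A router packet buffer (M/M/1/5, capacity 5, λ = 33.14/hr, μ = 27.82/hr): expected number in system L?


ρ = 33.14/27.82 = 1.1912
L = ρ[1 − (K+1)ρ^K + Kρ^(K+1)] / [(1−ρ)(1−ρ^(K+1))]
Numerator: 1.1912·(1 − 6·2.398705 + 5·2.857408) = 1.065922
Denominator: (-0.1912)·(-1.857408) = 0.355191
L = 1.065922/0.355191 = 3.0010

Final: 3.0010


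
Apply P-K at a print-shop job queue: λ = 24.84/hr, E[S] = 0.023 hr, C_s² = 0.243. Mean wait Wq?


ρ = λ·E[S] = 24.84·0.023 = 0.5713
E[S²] = E[S]²(1+C_s²) = 0.023²·(1+0.243) = 0.0006575
Wq = λ·E[S²]/(2(1−ρ)) = 24.84·0.0006575/(2·0.4287) = 0.01905 hr

Final: 0.01905 hr


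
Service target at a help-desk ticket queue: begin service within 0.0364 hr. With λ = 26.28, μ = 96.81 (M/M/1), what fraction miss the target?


ρ = 26.28/96.81 = 0.2715
P(Wq > t) = ρ·e^{−(μ−λ)t} = 0.2715·e^{−2.5673}
= 0.2715·0.076743 = 0.020833

Final: 0.020833


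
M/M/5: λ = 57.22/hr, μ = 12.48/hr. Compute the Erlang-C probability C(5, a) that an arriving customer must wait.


a = λ/μ = 4.5849; ρ = a/5 = 0.9170
P₀ = 0.003938 (from M/M/c formula)
C(c,a) = [a^c/(c!(1−ρ))]·P₀ = [2026.12549/(120·0.08301)]·0.003938
= 203.39484·0.003938 = 0.800870

Final: 0.800870


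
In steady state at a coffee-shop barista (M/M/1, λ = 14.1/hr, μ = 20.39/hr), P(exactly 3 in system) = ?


ρ = 14.1/20.39 = 0.6915
P_n = (1−ρ)·ρ^n = (1 − 0.6915)·0.6915^3 = 0.3085·0.330678 = 0.102009

Final: 0.102009


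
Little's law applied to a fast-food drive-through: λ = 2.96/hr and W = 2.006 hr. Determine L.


L = λW = 2.96·2.006 = 5.9378

Final: 5.9378


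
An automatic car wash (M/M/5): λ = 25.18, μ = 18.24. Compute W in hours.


a = 1.3805; ρ = 0.2761; P₀ = 0.251202
Lq = P₀·a^c·ρ/(c!(1−ρ)²) = 0.005530
Wq = Lq/λ = 0.005530/25.18 = 0.0002196 hr
W = Wq + 1/μ = 0.0002196 + 0.05482 = 0.05504 hr

Final: 0.05504 hr


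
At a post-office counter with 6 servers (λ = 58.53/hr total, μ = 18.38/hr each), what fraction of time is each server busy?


ρ = λ/(cμ) = 58.53/(6·18.38) = 58.53/110.28 = 0.5307

Final: 0.5307


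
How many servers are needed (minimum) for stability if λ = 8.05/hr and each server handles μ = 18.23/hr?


Stability requires cμ > λ ⇔ c > λ/μ.
λ/μ = 8.05/18.23 = 0.4416
Minimum integer c = ⌊0.4416⌋ + 1 = 1
Check: 1·18.23 = 18.23 > 8.05, while 0·18.23 = 0.00 ≤ 8.05

Final: 1 servers


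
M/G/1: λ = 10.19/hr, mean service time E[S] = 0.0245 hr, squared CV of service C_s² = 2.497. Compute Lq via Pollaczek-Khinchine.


ρ = λ·E[S] = 10.19·0.0245 = 0.2497
Lq = ρ²(1+C_s²)/(2(1−ρ)) = 0.06233·(1+2.497)/(2·0.7503)
= 0.06233·3.4970/1.5007 = 0.14524

Final: 0.14524


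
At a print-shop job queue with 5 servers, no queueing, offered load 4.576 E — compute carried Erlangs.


B(5,4.576) = 0.249536 (Erlang-B)
Carried load = a(1 − B) = 4.576·(1 − 0.249536) = 4.576·0.750464 = 3.4341 E

Final: 3.4341 Erlangs


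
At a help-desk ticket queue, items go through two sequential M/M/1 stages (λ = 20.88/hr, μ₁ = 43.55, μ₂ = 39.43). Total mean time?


Each node sees arrival rate λ = 20.88/hr (tandem ⇒ throughput preserved).
W₁ = 1/(μ₁−λ) = 1/(43.55−20.88) = 0.04411 hr
W₂ = 1/(μ₂−λ) = 1/(39.43−20.88) = 0.05391 hr
W_total = W₁ + W₂ = 0.04411 + 0.05391 = 0.09802 hr

Final: 0.09802 hr


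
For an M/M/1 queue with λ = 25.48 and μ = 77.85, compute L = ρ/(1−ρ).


ρ = λ/μ = 25.48/77.85 = 0.3273
L = ρ/(1−ρ) = 0.3273/(1 − 0.3273) = 0.3273/0.6727 = 0.4865

Final: 0.4865


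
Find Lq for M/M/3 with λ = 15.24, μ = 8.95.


a = λ/μ = 1.7028; ρ = a/3 = 0.5676
P₀ = 0.165137
Lq = P₀·a^c·ρ / (c!·(1−ρ)²) = 0.165137·4.93726·0.5676/(6·0.18697)
= 0.41252

Final: 0.41252


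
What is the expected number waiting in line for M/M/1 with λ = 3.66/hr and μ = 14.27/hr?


ρ = 3.66/14.27 = 0.2565
Lq = ρ²/(1−ρ) = 0.06578/0.7435 = 0.08848

Final: 0.08848


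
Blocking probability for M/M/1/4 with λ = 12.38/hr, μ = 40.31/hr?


ρ = λ/μ = 12.38/40.31 = 0.3071
P_K = (1−ρ)ρ^K/(1−ρ^(K+1)) = (0.6929·0.008897)/(1 − 0.002732)
= 0.006164/0.997268 = 0.006181

Final: 0.006181


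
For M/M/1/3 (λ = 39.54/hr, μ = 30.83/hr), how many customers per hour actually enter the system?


ρ = 1.2825; P_K = (1−ρ)ρ^3/(1−ρ^4) = 0.349441
λ_eff = λ(1 − P_K) = 39.54·(1 − 0.349441) = 39.54·0.650559 = 25.7231 /hr

Final: 25.7231 /hr


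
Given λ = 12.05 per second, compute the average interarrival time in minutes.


Mean interarrival time = 1/λ = 1/12.05 second = 0.08299 second
In minutes: 0.08299 × 0.0166667 = 0.001383 min

Final: 0.001383 min


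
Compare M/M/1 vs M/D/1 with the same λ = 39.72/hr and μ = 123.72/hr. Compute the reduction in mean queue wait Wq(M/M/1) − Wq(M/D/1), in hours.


ρ = 39.72/123.72 = 0.3210
Wq(M/M/1) = ρ/(μ−λ) = 0.3210/84.00 = 0.003822 hr
Wq(M/D/1) = ρ/(2(μ−λ)) = 0.001911 hr
Savings = 0.003822 − 0.001911 = 0.001911 hr

Final: 0.001911 hr


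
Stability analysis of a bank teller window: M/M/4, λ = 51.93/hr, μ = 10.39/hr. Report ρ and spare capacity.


Total capacity cμ = 4·10.39 = 41.56/hr
ρ = λ/(cμ) = 51.93/41.56 = 1.2495
Stable ⇔ ρ < 1: NO
Spare capacity = cμ − λ = 41.56 − 51.93 = -10.37/hr

Final: ρ = 1.2495; unstable; margin = -10.37/hr


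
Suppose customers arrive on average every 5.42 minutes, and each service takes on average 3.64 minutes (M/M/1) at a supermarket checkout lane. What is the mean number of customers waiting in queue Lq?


λ = 60/5.42 = 11.0701 /hr
μ = 60/3.64 = 16.4835 /hr
ρ = λ/μ = 11.0701/16.4835 = 0.6716
Lq = ρ²/(1−ρ) = 0.4510/0.3284 = 1.3734

Final: 1.3734


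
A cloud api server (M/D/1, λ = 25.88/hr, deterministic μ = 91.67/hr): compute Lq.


ρ = 25.88/91.67 = 0.2823
M/D/1: Lq = ρ²/(2(1−ρ)) = 0.07970/(2·0.7177) = 0.05553

Final: 0.05553


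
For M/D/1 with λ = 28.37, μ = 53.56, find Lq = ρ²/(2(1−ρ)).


ρ = 28.37/53.56 = 0.5297
M/D/1: Lq = ρ²/(2(1−ρ)) = 0.2806/(2·0.4703) = 0.29828

Final: 0.29828


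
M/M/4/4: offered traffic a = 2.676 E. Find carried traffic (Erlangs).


B(4,2.676) = 0.169751 (Erlang-B)
Carried load = a(1 − B) = 2.676·(1 − 0.169751) = 2.676·0.830249 = 2.2217 E

Final: 2.2217 Erlangs


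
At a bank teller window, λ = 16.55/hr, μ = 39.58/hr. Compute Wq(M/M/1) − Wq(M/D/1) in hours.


ρ = 16.55/39.58 = 0.4181
Wq(M/M/1) = ρ/(μ−λ) = 0.4181/23.03 = 0.01816 hr
Wq(M/D/1) = ρ/(2(μ−λ)) = 0.009078 hr
Savings = 0.01816 − 0.009078 = 0.009078 hr

Final: 0.009078 hr


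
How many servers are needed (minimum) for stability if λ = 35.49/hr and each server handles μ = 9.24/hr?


Stability requires cμ > λ ⇔ c > λ/μ.
λ/μ = 35.49/9.24 = 3.8409
Minimum integer c = ⌊3.8409⌋ + 1 = 4
Check: 4·9.24 = 36.96 > 35.49, while 3·9.24 = 27.72 ≤ 35.49

Final: 4 servers


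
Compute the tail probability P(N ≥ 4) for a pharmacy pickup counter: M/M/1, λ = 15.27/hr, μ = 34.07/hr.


ρ = 15.27/34.07 = 0.4482
P(N ≥ n) = ρ^n = 0.4482^4 = 0.040352

Final: 0.040352


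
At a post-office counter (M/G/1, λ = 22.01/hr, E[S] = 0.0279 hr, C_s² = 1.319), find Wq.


ρ = λ·E[S] = 22.01·0.0279 = 0.6141
E[S²] = E[S]²(1+C_s²) = 0.0279²·(1+1.319) = 0.001805
Wq = λ·E[S²]/(2(1−ρ)) = 22.01·0.001805/(2·0.3859) = 0.05148 hr

Final: 0.05148 hr


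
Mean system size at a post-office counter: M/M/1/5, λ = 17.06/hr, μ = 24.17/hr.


ρ = 17.06/24.17 = 0.7058
L = ρ[1 − (K+1)ρ^K + Kρ^(K+1)] / [(1−ρ)(1−ρ^(K+1))]
Numerator: 0.7058·(1 − 6·0.175191 + 5·0.123656) = 0.400301
Denominator: (0.2942)·(0.876344) = 0.257791
L = 0.400301/0.257791 = 1.5528

Final: 1.5528


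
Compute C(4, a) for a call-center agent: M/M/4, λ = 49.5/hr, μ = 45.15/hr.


a = λ/μ = 1.0963; ρ = a/4 = 0.2741
P₀ = 0.333346 (from M/M/c formula)
C(c,a) = [a^c/(c!(1−ρ))]·P₀ = [1.44474/(24·0.7259)]·0.333346
= 0.08293·0.333346 = 0.027643

Final: 0.027643


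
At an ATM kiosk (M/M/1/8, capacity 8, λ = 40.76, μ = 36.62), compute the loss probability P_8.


ρ = λ/μ = 40.76/36.62 = 1.1131
P_K = (1−ρ)ρ^K/(1−ρ^(K+1)) = (-0.1131·2.355736)/(1 − 2.622059)
= -0.266323/-1.622059 = 0.164188

Final: 0.164188


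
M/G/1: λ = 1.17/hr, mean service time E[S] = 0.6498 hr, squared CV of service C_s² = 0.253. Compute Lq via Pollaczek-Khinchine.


ρ = λ·E[S] = 1.17·0.6498 = 0.7603
Lq = ρ²(1+C_s²)/(2(1−ρ)) = 0.5780·(1+0.253)/(2·0.2397)
= 0.5780·1.2530/0.4795 = 1.51051

Final: 1.51051


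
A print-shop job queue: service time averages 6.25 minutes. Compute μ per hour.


μ = 1/(service time) in consistent units.
1 hour = 60 min, so μ = 60/6.25 = 9.6000 per hour

Final: 9.6000 /hr


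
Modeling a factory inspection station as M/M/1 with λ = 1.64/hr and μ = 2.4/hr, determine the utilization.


ρ = λ/μ = 1.64/2.4 = 0.6833

Final: 0.6833


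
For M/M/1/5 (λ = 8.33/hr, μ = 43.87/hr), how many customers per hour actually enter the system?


ρ = 0.1899; P_K = (1−ρ)ρ^5/(1−ρ^6) = 0.0002000
λ_eff = λ(1 − P_K) = 8.33·(1 − 0.0002000) = 8.33·0.999800 = 8.3283 /hr

Final: 8.3283 /hr


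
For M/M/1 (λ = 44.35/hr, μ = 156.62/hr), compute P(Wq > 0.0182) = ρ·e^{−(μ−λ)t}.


ρ = 44.35/156.62 = 0.2832
P(Wq > t) = ρ·e^{−(μ−λ)t} = 0.2832·e^{−2.0433}
= 0.2832·0.129599 = 0.036698

Final: 0.036698


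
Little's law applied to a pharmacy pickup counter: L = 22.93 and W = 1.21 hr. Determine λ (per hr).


λ = L/W = 22.93/1.21 = 18.9504 /hr

Final: 18.9504 /hr


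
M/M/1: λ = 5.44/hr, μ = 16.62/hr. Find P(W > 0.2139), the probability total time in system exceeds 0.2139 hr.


W ~ Exponential(μ−λ) for M/M/1.
μ − λ = 16.62 − 5.44 = 11.1800
P(W > t) = e^{−(μ−λ)t} = e^{−2.3914} = 0.091501

Final: 0.091501


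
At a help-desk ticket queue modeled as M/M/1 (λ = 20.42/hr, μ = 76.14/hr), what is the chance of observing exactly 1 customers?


ρ = 20.42/76.14 = 0.2682
P_n = (1−ρ)·ρ^n = (1 − 0.2682)·0.2682^1 = 0.7318·0.268190 = 0.196264

Final: 0.196264


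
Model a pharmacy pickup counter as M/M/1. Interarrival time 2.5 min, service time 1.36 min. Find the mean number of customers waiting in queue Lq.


λ = 60/2.5 = 24.0000 /hr
μ = 60/1.36 = 44.1176 /hr
ρ = λ/μ = 24.0000/44.1176 = 0.5440
Lq = ρ²/(1−ρ) = 0.2959/0.4560 = 0.6490

Final: 0.6490


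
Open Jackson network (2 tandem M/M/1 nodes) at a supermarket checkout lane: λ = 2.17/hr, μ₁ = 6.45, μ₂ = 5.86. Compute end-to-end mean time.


Each node sees arrival rate λ = 2.17/hr (tandem ⇒ throughput preserved).
W₁ = 1/(μ₁−λ) = 1/(6.45−2.17) = 0.23364 hr
W₂ = 1/(μ₂−λ) = 1/(5.86−2.17) = 0.27100 hr
W_total = W₁ + W₂ = 0.23364 + 0.27100 = 0.50465 hr

Final: 0.50465 hr


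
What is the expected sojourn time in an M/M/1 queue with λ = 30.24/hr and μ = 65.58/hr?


W = 1/(μ−λ) = 1/(65.58 − 30.24) = 1/35.34 = 0.02830 hr

Final: 0.02830 hr


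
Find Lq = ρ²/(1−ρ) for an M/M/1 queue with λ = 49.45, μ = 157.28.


ρ = 49.45/157.28 = 0.3144
Lq = ρ²/(1−ρ) = 0.09885/0.6856 = 0.1442

Final: 0.1442


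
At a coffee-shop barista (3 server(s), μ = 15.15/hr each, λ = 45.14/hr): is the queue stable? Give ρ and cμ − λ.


Total capacity cμ = 3·15.15 = 45.45/hr
ρ = λ/(cμ) = 45.14/45.45 = 0.9932
Stable ⇔ ρ < 1: YES
Spare capacity = cμ − λ = 45.45 − 45.14 = 0.31/hr

Final: ρ = 0.9932; stable; margin = 0.31/hr


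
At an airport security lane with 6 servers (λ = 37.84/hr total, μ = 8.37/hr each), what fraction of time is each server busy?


ρ = λ/(cμ) = 37.84/(6·8.37) = 37.84/50.22 = 0.7535

Final: 0.7535


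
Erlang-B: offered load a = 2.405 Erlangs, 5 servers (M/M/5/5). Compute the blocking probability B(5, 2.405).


B(c,a) = (a^c/c!) / Σ_{k=0}^{c} a^k/k!
a^5/5! = 0.670493
Σ terms (k=0..5): 1.00000 + 2.40500 + 2.89201 + 2.31843 + 1.39396 + 0.67049 = 10.679891
B = 0.670493/10.679891 = 0.062781

Final: 0.062781


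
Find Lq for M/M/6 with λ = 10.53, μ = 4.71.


a = λ/μ = 2.2357; ρ = a/6 = 0.3726
P₀ = 0.106610
Lq = P₀·a^c·ρ / (c!·(1−ρ)²) = 0.106610·124.86617·0.3726/(720·0.39362)
= 0.01750

Final: 0.01750


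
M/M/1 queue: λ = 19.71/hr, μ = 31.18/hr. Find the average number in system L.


ρ = λ/μ = 19.71/31.18 = 0.6321
L = ρ/(1−ρ) = 0.6321/(1 − 0.6321) = 0.6321/0.3679 = 1.7184

Final: 1.7184


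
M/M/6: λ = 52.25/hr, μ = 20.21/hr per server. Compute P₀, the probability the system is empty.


a = λ/μ = 52.25/20.21 = 2.5854; ρ = a/c = 0.4309
Σ_{k=0}^{5} a^k/k! (terms k=0..5) = 1.00000 + 2.58535 + 3.34203 + 2.88011 + 1.86152 + 0.96254 = 12.63155
Tail: a^6/(6!(1−ρ)) = 298.62069/(720·0.5691) = 0.72877
P₀ = 1/(12.63155 + 0.72877) = 1/13.36033 = 0.074848

Final: 0.074848


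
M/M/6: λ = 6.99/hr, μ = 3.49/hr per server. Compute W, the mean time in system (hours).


a = 2.0029; ρ = 0.3338; P₀ = 0.134747
Lq = P₀·a^c·ρ/(c!(1−ρ)²) = 0.009087
Wq = Lq/λ = 0.009087/6.99 = 0.001300 hr
W = Wq + 1/μ = 0.001300 + 0.28653 = 0.28783 hr

Final: 0.28783 hr


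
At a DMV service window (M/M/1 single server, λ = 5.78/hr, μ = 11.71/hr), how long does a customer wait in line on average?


ρ = 5.78/11.71 = 0.4936
Wq = ρ/(μ−λ) = 0.4936/(11.71 − 5.78) = 0.4936/5.93 = 0.08324 hr

Final: 0.08324 hr


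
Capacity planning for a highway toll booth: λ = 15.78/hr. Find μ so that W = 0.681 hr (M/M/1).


W = 1/(μ−λ) ⇒ μ − λ = 1/W = 1/0.681 = 1.4684
μ = λ + 1/W = 15.78 + 1.4684 = 17.2484 per hr

Final: 17.2484 /hr


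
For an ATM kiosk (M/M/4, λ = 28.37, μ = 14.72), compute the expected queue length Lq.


a = λ/μ = 1.9273; ρ = a/4 = 0.4818
P₀ = 0.141099
Lq = P₀·a^c·ρ / (c!·(1−ρ)²) = 0.141099·13.79768·0.4818/(24·0.26850)
= 0.14557

Final: 0.14557


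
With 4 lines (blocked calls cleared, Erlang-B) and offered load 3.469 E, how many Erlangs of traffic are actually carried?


B(4,3.469) = 0.257011 (Erlang-B)
Carried load = a(1 − B) = 3.469·(1 − 0.257011) = 3.469·0.742989 = 2.5774 E

Final: 2.5774 Erlangs


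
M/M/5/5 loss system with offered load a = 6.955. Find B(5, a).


B(c,a) = (a^c/c!) / Σ_{k=0}^{c} a^k/k!
a^5/5! = 135.613969
Σ terms (k=0..5): 1.00000 + 6.95500 + 24.18601 + 56.07124 + 97.49387 + 135.61397 = 321.320087
B = 135.613969/321.320087 = 0.422053

Final: 0.422053


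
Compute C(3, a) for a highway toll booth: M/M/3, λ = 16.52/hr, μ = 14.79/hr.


a = λ/μ = 1.1170; ρ = a/3 = 0.3723
P₀ = 0.321459 (from M/M/c formula)
C(c,a) = [a^c/(c!(1−ρ))]·P₀ = [1.39356/(6·0.6277)]·0.321459
= 0.37003·0.321459 = 0.118950

Final: 0.118950


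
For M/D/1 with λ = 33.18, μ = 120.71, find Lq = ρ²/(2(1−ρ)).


ρ = 33.18/120.71 = 0.2749
M/D/1: Lq = ρ²/(2(1−ρ)) = 0.07556/(2·0.7251) = 0.05210

Final: 0.05210


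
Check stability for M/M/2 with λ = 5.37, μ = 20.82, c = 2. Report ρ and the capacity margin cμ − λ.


Total capacity cμ = 2·20.82 = 41.64/hr
ρ = λ/(cμ) = 5.37/41.64 = 0.1290
Stable ⇔ ρ < 1: YES
Spare capacity = cμ − λ = 41.64 − 5.37 = 36.27/hr

Final: ρ = 0.1290; stable; margin = 36.27/hr


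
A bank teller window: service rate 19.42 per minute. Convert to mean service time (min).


Mean service time = 1/μ = 1/19.42 minute = 0.05149 minute
In minutes: 0.05149 × 1 = 0.05149 min

Final: 0.05149 min


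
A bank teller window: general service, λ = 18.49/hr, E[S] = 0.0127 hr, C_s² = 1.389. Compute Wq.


ρ = λ·E[S] = 18.49·0.0127 = 0.2348
E[S²] = E[S]²(1+C_s²) = 0.0127²·(1+1.389) = 0.0003853
Wq = λ·E[S²]/(2(1−ρ)) = 18.49·0.0003853/(2·0.7652) = 0.004656 hr

Final: 0.004656 hr


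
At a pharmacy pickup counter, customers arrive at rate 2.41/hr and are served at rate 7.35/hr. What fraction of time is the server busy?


ρ = λ/μ = 2.41/7.35 = 0.3279

Final: 0.3279


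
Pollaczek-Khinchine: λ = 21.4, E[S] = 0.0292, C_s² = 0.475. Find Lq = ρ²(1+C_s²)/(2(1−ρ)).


ρ = λ·E[S] = 21.4·0.0292 = 0.6249
Lq = ρ²(1+C_s²)/(2(1−ρ)) = 0.3905·(1+0.475)/(2·0.3751)
= 0.3905·1.4750/0.7502 = 0.76769

Final: 0.76769


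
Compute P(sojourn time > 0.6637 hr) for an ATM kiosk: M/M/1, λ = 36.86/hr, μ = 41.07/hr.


W ~ Exponential(μ−λ) for M/M/1.
μ − λ = 41.07 − 36.86 = 4.2100
P(W > t) = e^{−(μ−λ)t} = e^{−2.7942} = 0.061165

Final: 0.061165


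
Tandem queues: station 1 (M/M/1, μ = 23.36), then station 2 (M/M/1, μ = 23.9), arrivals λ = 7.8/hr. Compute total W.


Each node sees arrival rate λ = 7.8/hr (tandem ⇒ throughput preserved).
W₁ = 1/(μ₁−λ) = 1/(23.36−7.8) = 0.06427 hr
W₂ = 1/(μ₂−λ) = 1/(23.9−7.8) = 0.06211 hr
W_total = W₁ + W₂ = 0.06427 + 0.06211 = 0.12638 hr

Final: 0.12638 hr


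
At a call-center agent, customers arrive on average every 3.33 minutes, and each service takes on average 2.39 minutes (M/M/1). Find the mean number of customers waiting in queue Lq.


λ = 60/3.33 = 18.0180 /hr
μ = 60/2.39 = 25.1046 /hr
ρ = λ/μ = 18.0180/25.1046 = 0.7177
Lq = ρ²/(1−ρ) = 0.5151/0.2823 = 1.8248

Final: 1.8248


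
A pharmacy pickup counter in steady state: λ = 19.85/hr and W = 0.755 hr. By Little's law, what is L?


L = λW = 19.85·0.755 = 14.9868

Final: 14.9868


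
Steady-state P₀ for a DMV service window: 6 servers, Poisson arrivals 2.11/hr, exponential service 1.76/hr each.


a = λ/μ = 2.11/1.76 = 1.1989; ρ = a/c = 0.1998
Σ_{k=0}^{5} a^k/k! (terms k=0..5) = 1.00000 + 1.19886 + 0.71864 + 0.28718 + 0.08607 + 0.02064 = 3.31139
Tail: a^6/(6!(1−ρ)) = 2.96906/(720·0.8002) = 0.005153
P₀ = 1/(3.31139 + 0.005153) = 1/3.31655 = 0.301518

Final: 0.301518


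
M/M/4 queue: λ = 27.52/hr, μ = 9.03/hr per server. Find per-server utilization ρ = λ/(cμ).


ρ = λ/(cμ) = 27.52/(4·9.03) = 27.52/36.12 = 0.7619

Final: 0.7619


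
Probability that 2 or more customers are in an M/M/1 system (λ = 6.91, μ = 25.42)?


ρ = 6.91/25.42 = 0.2718
P(N ≥ n) = ρ^n = 0.2718^2 = 0.073893

Final: 0.073893


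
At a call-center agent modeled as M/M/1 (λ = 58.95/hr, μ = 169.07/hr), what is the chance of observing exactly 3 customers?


ρ = 58.95/169.07 = 0.3487
P_n = (1−ρ)·ρ^n = (1 − 0.3487)·0.3487^3 = 0.6513·0.042389 = 0.027609

Final: 0.027609


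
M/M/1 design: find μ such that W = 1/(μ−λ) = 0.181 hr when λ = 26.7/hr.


W = 1/(μ−λ) ⇒ μ − λ = 1/W = 1/0.181 = 5.5249
μ = λ + 1/W = 26.7 + 5.5249 = 32.2249 per hr

Final: 32.2249 /hr


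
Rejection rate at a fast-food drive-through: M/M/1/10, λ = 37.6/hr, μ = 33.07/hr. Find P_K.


ρ = λ/μ = 37.6/33.07 = 1.1370
P_K = (1−ρ)ρ^K/(1−ρ^(K+1)) = (-0.1370·3.610244)/(1 − 4.104783)
= -0.494539/-3.104783 = 0.159283

Final: 0.159283


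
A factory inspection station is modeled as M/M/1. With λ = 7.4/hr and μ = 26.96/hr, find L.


ρ = λ/μ = 7.4/26.96 = 0.2745
L = ρ/(1−ρ) = 0.2745/(1 − 0.2745) = 0.2745/0.7255 = 0.3783

Final: 0.3783


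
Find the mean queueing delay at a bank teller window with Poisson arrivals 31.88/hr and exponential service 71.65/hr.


ρ = 31.88/71.65 = 0.4449
Wq = ρ/(μ−λ) = 0.4449/(71.65 − 31.88) = 0.4449/39.77 = 0.01119 hr

Final: 0.01119 hr


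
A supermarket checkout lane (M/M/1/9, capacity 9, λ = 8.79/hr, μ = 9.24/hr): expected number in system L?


ρ = 8.79/9.24 = 0.9513
L = ρ[1 − (K+1)ρ^K + Kρ^(K+1)] / [(1−ρ)(1−ρ^(K+1))]
Numerator: 0.9513·(1 − 10·0.638046 + 9·0.606973) = 0.078283
Denominator: (0.04870)·(0.393027) = 0.019141
L = 0.078283/0.019141 = 4.0898

Final: 4.0898


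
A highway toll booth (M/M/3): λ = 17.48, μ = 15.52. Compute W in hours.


a = 1.1263; ρ = 0.3754; P₀ = 0.318288
Lq = P₀·a^c·ρ/(c!(1−ρ)²) = 0.07294
Wq = Lq/λ = 0.07294/17.48 = 0.004173 hr
W = Wq + 1/μ = 0.004173 + 0.06443 = 0.06861 hr

Final: 0.06861 hr


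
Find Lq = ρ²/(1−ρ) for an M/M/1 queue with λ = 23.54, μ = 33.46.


ρ = 23.54/33.46 = 0.7035
Lq = ρ²/(1−ρ) = 0.4949/0.2965 = 1.6695

Final: 1.6695


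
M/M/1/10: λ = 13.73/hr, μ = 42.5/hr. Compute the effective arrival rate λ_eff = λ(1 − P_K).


ρ = 0.3231; P_K = (1−ρ)ρ^10/(1−ρ^11) = 0.000008382
λ_eff = λ(1 − P_K) = 13.73·(1 − 0.000008382) = 13.73·0.999992 = 13.7299 /hr

Final: 13.7299 /hr


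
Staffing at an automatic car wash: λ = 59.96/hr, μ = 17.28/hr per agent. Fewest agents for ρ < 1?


Stability requires cμ > λ ⇔ c > λ/μ.
λ/μ = 59.96/17.28 = 3.4699
Minimum integer c = ⌊3.4699⌋ + 1 = 4
Check: 4·17.28 = 69.12 > 59.96, while 3·17.28 = 51.84 ≤ 59.96

Final: 4 servers


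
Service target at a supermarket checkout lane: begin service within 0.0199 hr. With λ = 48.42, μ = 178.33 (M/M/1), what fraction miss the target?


ρ = 48.42/178.33 = 0.2715
P(Wq > t) = ρ·e^{−(μ−λ)t} = 0.2715·e^{−2.5852}
= 0.2715·0.075380 = 0.020467

Final: 0.020467


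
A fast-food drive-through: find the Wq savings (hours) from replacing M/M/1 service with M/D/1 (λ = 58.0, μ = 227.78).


ρ = 58.0/227.78 = 0.2546
Wq(M/M/1) = ρ/(μ−λ) = 0.2546/169.78 = 0.001500 hr
Wq(M/D/1) = ρ/(2(μ−λ)) = 0.0007499 hr
Savings = 0.001500 − 0.0007499 = 0.0007499 hr

Final: 0.0007499 hr


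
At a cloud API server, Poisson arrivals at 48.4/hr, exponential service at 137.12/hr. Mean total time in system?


W = 1/(μ−λ) = 1/(137.12 − 48.4) = 1/88.72 = 0.01127 hr

Final: 0.01127 hr


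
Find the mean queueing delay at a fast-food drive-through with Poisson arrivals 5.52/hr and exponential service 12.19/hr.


ρ = 5.52/12.19 = 0.4528
Wq = ρ/(μ−λ) = 0.4528/(12.19 − 5.52) = 0.4528/6.67 = 0.06789 hr

Final: 0.06789 hr


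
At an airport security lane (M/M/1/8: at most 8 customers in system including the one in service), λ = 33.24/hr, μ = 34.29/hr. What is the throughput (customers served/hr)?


ρ = 0.9694; P_K = (1−ρ)ρ^8/(1−ρ^9) = 0.097799
λ_eff = λ(1 − P_K) = 33.24·(1 − 0.097799) = 33.24·0.902201 = 29.9892 /hr

Final: 29.9892 /hr


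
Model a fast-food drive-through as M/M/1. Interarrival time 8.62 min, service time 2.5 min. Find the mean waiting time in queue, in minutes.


λ = 60/8.62 = 6.9606 /hr
μ = 60/2.5 = 24.0000 /hr
ρ = λ/μ = 6.9606/24.0000 = 0.2900
Wq = ρ/(μ−λ) = 0.2900/(24.0000−6.9606) = 0.01702 hr
In minutes: 0.01702·60 = 1.021 min

Final: 1.021 min


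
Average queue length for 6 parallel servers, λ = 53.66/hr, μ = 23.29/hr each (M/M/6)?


a = λ/μ = 2.3040; ρ = a/6 = 0.3840
P₀ = 0.099512
Lq = P₀·a^c·ρ / (c!·(1−ρ)²) = 0.099512·149.58467·0.3840/(720·0.37946)
= 0.02092

Final: 0.02092


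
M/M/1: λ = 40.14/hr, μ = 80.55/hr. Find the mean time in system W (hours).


W = 1/(μ−λ) = 1/(80.55 − 40.14) = 1/40.41 = 0.02475 hr

Final: 0.02475 hr


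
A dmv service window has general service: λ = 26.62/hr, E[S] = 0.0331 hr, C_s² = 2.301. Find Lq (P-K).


ρ = λ·E[S] = 26.62·0.0331 = 0.8811
Lq = ρ²(1+C_s²)/(2(1−ρ)) = 0.7764·(1+2.301)/(2·0.1189)
= 0.7764·3.3010/0.2378 = 10.77919

Final: 10.77919


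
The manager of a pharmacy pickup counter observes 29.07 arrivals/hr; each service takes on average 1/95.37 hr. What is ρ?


ρ = λ/μ = 29.07/95.37 = 0.3048

Final: 0.3048


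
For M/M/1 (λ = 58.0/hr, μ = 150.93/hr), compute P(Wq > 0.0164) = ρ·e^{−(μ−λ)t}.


ρ = 58.0/150.93 = 0.3843
P(Wq > t) = ρ·e^{−(μ−λ)t} = 0.3843·e^{−1.5241}
= 0.3843·0.217827 = 0.083708

Final: 0.083708


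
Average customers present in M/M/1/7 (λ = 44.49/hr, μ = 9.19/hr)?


ρ = 44.49/9.19 = 4.8411
L = ρ[1 − (K+1)ρ^K + Kρ^(K+1)] / [(1−ρ)(1−ρ^(K+1))]
Numerator: 4.8411·(1 − 8·62320.117075 + 7·301699.892129) = 7810388.011576
Denominator: (-3.8411)·(-301698.892129) = 1158865.167807
L = 7810388.011576/1158865.167807 = 6.7397

Final: 6.7397


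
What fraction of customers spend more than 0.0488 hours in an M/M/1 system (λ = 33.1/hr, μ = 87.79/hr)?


W ~ Exponential(μ−λ) for M/M/1.
μ − λ = 87.79 − 33.1 = 54.6900
P(W > t) = e^{−(μ−λ)t} = e^{−2.6689} = 0.069330

Final: 0.069330


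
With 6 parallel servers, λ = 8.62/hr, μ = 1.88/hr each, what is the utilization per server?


ρ = λ/(cμ) = 8.62/(6·1.88) = 8.62/11.28 = 0.7642

Final: 0.7642


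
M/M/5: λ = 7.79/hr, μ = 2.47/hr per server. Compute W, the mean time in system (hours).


a = 3.1538; ρ = 0.6308; P₀ = 0.039184
Lq = P₀·a^c·ρ/(c!(1−ρ)²) = 0.47142
Wq = Lq/λ = 0.47142/7.79 = 0.06052 hr
W = Wq + 1/μ = 0.06052 + 0.40486 = 0.46537 hr

Final: 0.46537 hr


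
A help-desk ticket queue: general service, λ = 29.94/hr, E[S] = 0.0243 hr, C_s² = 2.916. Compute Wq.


ρ = λ·E[S] = 29.94·0.0243 = 0.7275
E[S²] = E[S]²(1+C_s²) = 0.0243²·(1+2.916) = 0.002312
Wq = λ·E[S²]/(2(1−ρ)) = 29.94·0.002312/(2·0.2725) = 0.12705 hr

Final: 0.12705 hr


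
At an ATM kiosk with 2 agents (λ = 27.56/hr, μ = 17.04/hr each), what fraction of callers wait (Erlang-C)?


a = λ/μ = 1.6174; ρ = a/2 = 0.8087
P₀ = 0.105775 (from M/M/c formula)
C(c,a) = [a^c/(c!(1−ρ))]·P₀ = [2.61589/(2·0.1913)]·0.105775
= 6.83662·0.105775 = 0.723146

Final: 0.723146


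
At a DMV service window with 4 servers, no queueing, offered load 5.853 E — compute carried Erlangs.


B(4,5.853) = 0.460015 (Erlang-B)
Carried load = a(1 − B) = 5.853·(1 − 0.460015) = 5.853·0.539985 = 3.1605 E

Final: 3.1605 Erlangs


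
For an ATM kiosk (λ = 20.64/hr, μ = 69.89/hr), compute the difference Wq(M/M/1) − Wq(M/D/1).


ρ = 20.64/69.89 = 0.2953
Wq(M/M/1) = ρ/(μ−λ) = 0.2953/49.25 = 0.005996 hr
Wq(M/D/1) = ρ/(2(μ−λ)) = 0.002998 hr
Savings = 0.005996 − 0.002998 = 0.002998 hr

Final: 0.002998 hr


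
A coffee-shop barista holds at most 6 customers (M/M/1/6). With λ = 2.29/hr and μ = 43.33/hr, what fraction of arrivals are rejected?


ρ = λ/μ = 2.29/43.33 = 0.05285
P_K = (1−ρ)ρ^K/(1−ρ^(K+1)) = (0.9471·0.00000002179)/(1 − 0.000000001152)
= 0.00000002064/1.000000 = 0.00000002064

Final: 0.00000002064


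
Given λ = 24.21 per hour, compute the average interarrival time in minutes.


Mean interarrival time = 1/λ = 1/24.21 hour = 0.04131 hour
In minutes: 0.04131 × 60 = 2.4783 min

Final: 2.4783 min


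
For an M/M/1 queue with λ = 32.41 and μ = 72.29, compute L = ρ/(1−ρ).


ρ = λ/μ = 32.41/72.29 = 0.4483
L = ρ/(1−ρ) = 0.4483/(1 − 0.4483) = 0.4483/0.5517 = 0.8127

Final: 0.8127


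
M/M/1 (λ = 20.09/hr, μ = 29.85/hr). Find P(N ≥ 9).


ρ = 20.09/29.85 = 0.6730
P(N ≥ n) = ρ^n = 0.6730^9 = 0.028335

Final: 0.028335


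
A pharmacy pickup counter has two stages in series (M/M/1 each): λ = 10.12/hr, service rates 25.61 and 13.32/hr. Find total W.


Each node sees arrival rate λ = 10.12/hr (tandem ⇒ throughput preserved).
W₁ = 1/(μ₁−λ) = 1/(25.61−10.12) = 0.06456 hr
W₂ = 1/(μ₂−λ) = 1/(13.32−10.12) = 0.31250 hr
W_total = W₁ + W₂ = 0.06456 + 0.31250 = 0.37706 hr

Final: 0.37706 hr


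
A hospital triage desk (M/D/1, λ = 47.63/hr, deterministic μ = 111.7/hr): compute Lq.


ρ = 47.63/111.7 = 0.4264
M/D/1: Lq = ρ²/(2(1−ρ)) = 0.1818/(2·0.5736) = 0.15850

Final: 0.15850


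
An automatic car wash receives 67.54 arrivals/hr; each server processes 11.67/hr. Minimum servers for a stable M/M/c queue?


Stability requires cμ > λ ⇔ c > λ/μ.
λ/μ = 67.54/11.67 = 5.7875
Minimum integer c = ⌊5.7875⌋ + 1 = 6
Check: 6·11.67 = 70.02 > 67.54, while 5·11.67 = 58.35 ≤ 67.54

Final: 6 servers


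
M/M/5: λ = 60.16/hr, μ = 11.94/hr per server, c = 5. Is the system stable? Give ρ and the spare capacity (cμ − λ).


Total capacity cμ = 5·11.94 = 59.70/hr
ρ = λ/(cμ) = 60.16/59.70 = 1.0077
Stable ⇔ ρ < 1: NO
Spare capacity = cμ − λ = 59.70 − 60.16 = -0.46/hr

Final: ρ = 1.0077; unstable; margin = -0.46/hr


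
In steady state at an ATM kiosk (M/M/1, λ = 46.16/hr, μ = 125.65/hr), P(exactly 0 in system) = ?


ρ = 46.16/125.65 = 0.3674
P_n = (1−ρ)·ρ^n = (1 − 0.3674)·0.3674^0 = 0.6326·1.000000 = 0.632630

Final: 0.632630


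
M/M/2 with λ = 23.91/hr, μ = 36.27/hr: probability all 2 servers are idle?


a = λ/μ = 23.91/36.27 = 0.6592; ρ = a/c = 0.3296
Σ_{k=0}^{1} a^k/k! (terms k=0..1) = 1.00000 + 0.65922 = 1.65922
Tail: a^2/(2!(1−ρ)) = 0.43457/(2·0.6704) = 0.32412
P₀ = 1/(1.65922 + 0.32412) = 1/1.98334 = 0.504199

Final: 0.504199


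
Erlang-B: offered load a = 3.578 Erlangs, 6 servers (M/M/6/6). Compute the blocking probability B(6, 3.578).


B(c,a) = (a^c/c!) / Σ_{k=0}^{c} a^k/k!
a^6/6! = 2.914134
Σ terms (k=0..6): 1.00000 + 3.57800 + 6.40104 + 7.63431 + 6.82889 + 4.88675 + 2.91413 = 33.243129
B = 2.914134/33.243129 = 0.087661

Final: 0.087661


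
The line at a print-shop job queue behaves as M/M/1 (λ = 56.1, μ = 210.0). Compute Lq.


ρ = 56.1/210.0 = 0.2671
Lq = ρ²/(1−ρ) = 0.07137/0.7329 = 0.09738

Final: 0.09738


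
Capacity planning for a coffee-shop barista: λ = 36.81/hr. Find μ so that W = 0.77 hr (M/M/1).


W = 1/(μ−λ) ⇒ μ − λ = 1/W = 1/0.77 = 1.2987
μ = λ + 1/W = 36.81 + 1.2987 = 38.1087 per hr

Final: 38.1087 /hr


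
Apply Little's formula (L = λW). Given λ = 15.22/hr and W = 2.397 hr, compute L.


L = λW = 15.22·2.397 = 36.4823

Final: 36.4823


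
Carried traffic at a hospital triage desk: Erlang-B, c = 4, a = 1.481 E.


B(4,1.481) = 0.046406 (Erlang-B)
Carried load = a(1 − B) = 1.481·(1 − 0.046406) = 1.481·0.953594 = 1.4123 E

Final: 1.4123 Erlangs


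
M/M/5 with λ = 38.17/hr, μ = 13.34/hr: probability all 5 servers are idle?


a = λ/μ = 38.17/13.34 = 2.8613; ρ = a/c = 0.5723
Σ_{k=0}^{4} a^k/k! (terms k=0..4) = 1.00000 + 2.86132 + 4.09357 + 3.90434 + 2.79289 = 14.65213
Tail: a^5/(5!(1−ρ)) = 191.79251/(120·0.4277) = 3.73658
P₀ = 1/(14.65213 + 3.73658) = 1/18.38871 = 0.054381

Final: 0.054381


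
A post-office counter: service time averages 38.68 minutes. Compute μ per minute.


μ = 1/(service time) in consistent units.
1 minute = 1 min, so μ = 1/38.68 = 0.02585 per minute

Final: 0.02585 /min


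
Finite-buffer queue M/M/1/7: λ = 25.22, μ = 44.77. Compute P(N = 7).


ρ = λ/μ = 25.22/44.77 = 0.5633
P_K = (1−ρ)ρ^K/(1−ρ^(K+1)) = (0.4367·0.018001)/(1 − 0.010141)
= 0.007861/0.989859 = 0.007941

Final: 0.007941


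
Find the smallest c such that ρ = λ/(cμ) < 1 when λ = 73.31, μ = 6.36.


Stability requires cμ > λ ⇔ c > λ/μ.
λ/μ = 73.31/6.36 = 11.5267
Minimum integer c = ⌊11.5267⌋ + 1 = 12
Check: 12·6.36 = 76.32 > 73.31, while 11·6.36 = 69.96 ≤ 73.31

Final: 12 servers


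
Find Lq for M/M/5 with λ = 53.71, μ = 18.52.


a = λ/μ = 2.9001; ρ = a/5 = 0.5800
P₀ = 0.052114
Lq = P₀·a^c·ρ / (c!·(1−ρ)²) = 0.052114·205.14968·0.5800/(120·0.17638)
= 0.29298

Final: 0.29298


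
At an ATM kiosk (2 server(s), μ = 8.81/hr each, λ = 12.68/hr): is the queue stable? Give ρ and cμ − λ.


Total capacity cμ = 2·8.81 = 17.62/hr
ρ = λ/(cμ) = 12.68/17.62 = 0.7196
Stable ⇔ ρ < 1: YES
Spare capacity = cμ − λ = 17.62 − 12.68 = 4.94/hr

Final: ρ = 0.7196; stable; margin = 4.94/hr


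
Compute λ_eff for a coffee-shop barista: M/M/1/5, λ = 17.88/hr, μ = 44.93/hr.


ρ = 0.3980; P_K = (1−ρ)ρ^5/(1−ρ^6) = 0.006033
λ_eff = λ(1 − P_K) = 17.88·(1 − 0.006033) = 17.88·0.993967 = 17.7721 /hr

Final: 17.7721 /hr


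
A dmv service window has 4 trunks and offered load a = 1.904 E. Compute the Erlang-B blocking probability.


B(c,a) = (a^c/c!) / Σ_{k=0}^{c} a^k/k!
a^4/4! = 0.547591
Σ terms (k=0..4): 1.00000 + 1.90400 + 1.81261 + 1.15040 + 0.54759 = 6.414601
B = 0.547591/6.414601 = 0.085366

Final: 0.085366


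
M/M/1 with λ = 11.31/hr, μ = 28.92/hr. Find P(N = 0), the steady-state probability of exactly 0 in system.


ρ = 11.31/28.92 = 0.3911
P_n = (1−ρ)·ρ^n = (1 − 0.3911)·0.3911^0 = 0.6089·1.000000 = 0.608921

Final: 0.608921


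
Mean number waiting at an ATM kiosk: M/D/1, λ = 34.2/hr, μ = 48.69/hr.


ρ = 34.2/48.69 = 0.7024
M/D/1: Lq = ρ²/(2(1−ρ)) = 0.4934/(2·0.2976) = 0.82892

Final: 0.82892


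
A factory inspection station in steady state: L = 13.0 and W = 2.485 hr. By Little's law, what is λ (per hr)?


λ = L/W = 13.0/2.485 = 5.2314 /hr

Final: 5.2314 /hr


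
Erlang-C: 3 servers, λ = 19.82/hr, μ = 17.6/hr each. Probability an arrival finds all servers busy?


a = λ/μ = 1.1261; ρ = a/3 = 0.3754
P₀ = 0.318340 (from M/M/c formula)
C(c,a) = [a^c/(c!(1−ρ))]·P₀ = [1.42815/(6·0.6246)]·0.318340
= 0.38107·0.318340 = 0.121310

Final: 0.121310


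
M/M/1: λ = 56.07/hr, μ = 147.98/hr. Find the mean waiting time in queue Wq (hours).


ρ = 56.07/147.98 = 0.3789
Wq = ρ/(μ−λ) = 0.3789/(147.98 − 56.07) = 0.3789/91.91 = 0.004123 hr

Final: 0.004123 hr


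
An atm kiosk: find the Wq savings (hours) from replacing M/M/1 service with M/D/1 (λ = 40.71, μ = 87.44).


ρ = 40.71/87.44 = 0.4656
Wq(M/M/1) = ρ/(μ−λ) = 0.4656/46.73 = 0.009963 hr
Wq(M/D/1) = ρ/(2(μ−λ)) = 0.004982 hr
Savings = 0.009963 − 0.004982 = 0.004982 hr

Final: 0.004982 hr


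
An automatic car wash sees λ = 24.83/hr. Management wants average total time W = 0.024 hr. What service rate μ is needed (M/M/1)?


W = 1/(μ−λ) ⇒ μ − λ = 1/W = 1/0.024 = 41.6667
μ = λ + 1/W = 24.83 + 41.6667 = 66.4967 per hr

Final: 66.4967 /hr


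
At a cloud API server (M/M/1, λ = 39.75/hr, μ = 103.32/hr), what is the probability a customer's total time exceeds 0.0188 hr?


W ~ Exponential(μ−λ) for M/M/1.
μ − λ = 103.32 − 39.75 = 63.5700
P(W > t) = e^{−(μ−λ)t} = e^{−1.1951} = 0.302669

Final: 0.302669


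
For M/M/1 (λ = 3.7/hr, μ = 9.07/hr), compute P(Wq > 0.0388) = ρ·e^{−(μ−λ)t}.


ρ = 3.7/9.07 = 0.4079
P(Wq > t) = ρ·e^{−(μ−λ)t} = 0.4079·e^{−0.2084}
= 0.4079·0.811918 = 0.331212

Final: 0.331212


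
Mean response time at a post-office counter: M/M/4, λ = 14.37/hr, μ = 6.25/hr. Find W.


a = 2.2992; ρ = 0.5748; P₀ = 0.093401
Lq = P₀·a^c·ρ/(c!(1−ρ)²) = 0.34576
Wq = Lq/λ = 0.34576/14.37 = 0.02406 hr
W = Wq + 1/μ = 0.02406 + 0.16000 = 0.18406 hr

Final: 0.18406 hr


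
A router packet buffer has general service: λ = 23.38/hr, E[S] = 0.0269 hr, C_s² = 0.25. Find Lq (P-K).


ρ = λ·E[S] = 23.38·0.0269 = 0.6289
Lq = ρ²(1+C_s²)/(2(1−ρ)) = 0.3955·(1+0.25)/(2·0.3711)
= 0.3955·1.2500/0.7422 = 0.66621

Final: 0.66621


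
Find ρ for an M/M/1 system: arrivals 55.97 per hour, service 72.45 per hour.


ρ = λ/μ = 55.97/72.45 = 0.7725

Final: 0.7725


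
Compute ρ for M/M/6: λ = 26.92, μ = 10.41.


ρ = λ/(cμ) = 26.92/(6·10.41) = 26.92/62.46 = 0.4310

Final: 0.4310


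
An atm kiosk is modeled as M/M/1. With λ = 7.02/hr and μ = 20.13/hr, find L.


ρ = λ/μ = 7.02/20.13 = 0.3487
L = ρ/(1−ρ) = 0.3487/(1 − 0.3487) = 0.3487/0.6513 = 0.5355

Final: 0.5355


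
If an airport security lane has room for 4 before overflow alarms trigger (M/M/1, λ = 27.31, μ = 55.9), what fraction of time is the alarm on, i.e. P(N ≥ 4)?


ρ = 27.31/55.9 = 0.4886
P(N ≥ n) = ρ^n = 0.4886^4 = 0.056969

Final: 0.056969


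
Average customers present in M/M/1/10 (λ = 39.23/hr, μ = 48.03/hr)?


ρ = 39.23/48.03 = 0.8168
L = ρ[1 − (K+1)ρ^K + Kρ^(K+1)] / [(1−ρ)(1−ρ^(K+1))]
Numerator: 0.8168·(1 − 11·0.132147 + 10·0.107935) = 0.511088
Denominator: (0.1832)·(0.892065) = 0.163443
L = 0.511088/0.163443 = 3.1270

Final: 3.1270


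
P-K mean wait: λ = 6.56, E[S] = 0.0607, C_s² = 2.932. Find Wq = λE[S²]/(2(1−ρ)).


ρ = λ·E[S] = 6.56·0.0607 = 0.3982
E[S²] = E[S]²(1+C_s²) = 0.0607²·(1+2.932) = 0.014487
Wq = λ·E[S²]/(2(1−ρ)) = 6.56·0.014487/(2·0.6018) = 0.07896 hr

Final: 0.07896 hr


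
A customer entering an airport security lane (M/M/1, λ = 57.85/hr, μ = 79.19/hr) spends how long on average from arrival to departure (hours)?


W = 1/(μ−λ) = 1/(79.19 − 57.85) = 1/21.34 = 0.04686 hr

Final: 0.04686 hr


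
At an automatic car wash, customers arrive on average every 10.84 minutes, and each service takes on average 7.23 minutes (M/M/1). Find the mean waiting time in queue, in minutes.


λ = 60/10.84 = 5.5351 /hr
μ = 60/7.23 = 8.2988 /hr
ρ = λ/μ = 5.5351/8.2988 = 0.6670
Wq = ρ/(μ−λ) = 0.6670/(8.2988−5.5351) = 0.24133 hr
In minutes: 0.24133·60 = 14.480 min

Final: 14.480 min


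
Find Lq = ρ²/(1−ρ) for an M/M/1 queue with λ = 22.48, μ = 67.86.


ρ = 22.48/67.86 = 0.3313
Lq = ρ²/(1−ρ) = 0.1097/0.6687 = 0.1641

Final: 0.1641


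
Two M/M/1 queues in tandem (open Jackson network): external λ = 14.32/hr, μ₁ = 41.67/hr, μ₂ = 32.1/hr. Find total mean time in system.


Each node sees arrival rate λ = 14.32/hr (tandem ⇒ throughput preserved).
W₁ = 1/(μ₁−λ) = 1/(41.67−14.32) = 0.03656 hr
W₂ = 1/(μ₂−λ) = 1/(32.1−14.32) = 0.05624 hr
W_total = W₁ + W₂ = 0.03656 + 0.05624 = 0.09281 hr

Final: 0.09281 hr


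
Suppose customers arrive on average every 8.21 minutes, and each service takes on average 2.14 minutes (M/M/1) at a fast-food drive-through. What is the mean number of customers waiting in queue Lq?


λ = 60/8.21 = 7.3082 /hr
μ = 60/2.14 = 28.0374 /hr
ρ = λ/μ = 7.3082/28.0374 = 0.2607
Lq = ρ²/(1−ρ) = 0.06794/0.7393 = 0.09190

Final: 0.09190


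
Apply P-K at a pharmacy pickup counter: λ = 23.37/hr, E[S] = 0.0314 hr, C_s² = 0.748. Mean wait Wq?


ρ = λ·E[S] = 23.37·0.0314 = 0.7338
E[S²] = E[S]²(1+C_s²) = 0.0314²·(1+0.748) = 0.001723
Wq = λ·E[S²]/(2(1−ρ)) = 23.37·0.001723/(2·0.2662) = 0.07566 hr

Final: 0.07566 hr


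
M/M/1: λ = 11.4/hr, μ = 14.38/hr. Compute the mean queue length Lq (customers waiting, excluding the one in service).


ρ = 11.4/14.38 = 0.7928
Lq = ρ²/(1−ρ) = 0.6285/0.2072 = 3.0327

Final: 3.0327


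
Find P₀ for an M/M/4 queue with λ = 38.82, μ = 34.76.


a = λ/μ = 38.82/34.76 = 1.1168; ρ = a/c = 0.2792
Σ_{k=0}^{3} a^k/k! (terms k=0..3) = 1.00000 + 1.11680 + 0.62362 + 0.23215 = 2.97258
Tail: a^4/(4!(1−ρ)) = 1.55562/(24·0.7208) = 0.08992
P₀ = 1/(2.97258 + 0.08992) = 1/3.06250 = 0.326530

Final: 0.326530


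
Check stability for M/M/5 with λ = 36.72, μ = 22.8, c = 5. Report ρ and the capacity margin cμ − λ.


Total capacity cμ = 5·22.8 = 114.00/hr
ρ = λ/(cμ) = 36.72/114.00 = 0.3221
Stable ⇔ ρ < 1: YES
Spare capacity = cμ − λ = 114.00 − 36.72 = 77.28/hr

Final: ρ = 0.3221; stable; margin = 77.28/hr


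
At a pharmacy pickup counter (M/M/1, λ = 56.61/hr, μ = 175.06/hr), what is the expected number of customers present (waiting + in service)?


ρ = λ/μ = 56.61/175.06 = 0.3234
L = ρ/(1−ρ) = 0.3234/(1 − 0.3234) = 0.3234/0.6766 = 0.4779

Final: 0.4779


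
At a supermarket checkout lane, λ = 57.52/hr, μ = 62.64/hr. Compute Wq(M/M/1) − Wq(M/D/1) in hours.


ρ = 57.52/62.64 = 0.9183
Wq(M/M/1) = ρ/(μ−λ) = 0.9183/5.12 = 0.17935 hr
Wq(M/D/1) = ρ/(2(μ−λ)) = 0.08967 hr
Savings = 0.17935 − 0.08967 = 0.08967 hr

Final: 0.08967 hr


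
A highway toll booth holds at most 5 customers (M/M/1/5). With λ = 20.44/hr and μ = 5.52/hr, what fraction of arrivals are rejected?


ρ = λ/μ = 20.44/5.52 = 3.7029
P_K = (1−ρ)ρ^K/(1−ρ^(K+1)) = (-2.7029·696.160004)/(1 − 2577.809871)
= -1881.649867/-2576.809871 = 0.730225

Final: 0.730225
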